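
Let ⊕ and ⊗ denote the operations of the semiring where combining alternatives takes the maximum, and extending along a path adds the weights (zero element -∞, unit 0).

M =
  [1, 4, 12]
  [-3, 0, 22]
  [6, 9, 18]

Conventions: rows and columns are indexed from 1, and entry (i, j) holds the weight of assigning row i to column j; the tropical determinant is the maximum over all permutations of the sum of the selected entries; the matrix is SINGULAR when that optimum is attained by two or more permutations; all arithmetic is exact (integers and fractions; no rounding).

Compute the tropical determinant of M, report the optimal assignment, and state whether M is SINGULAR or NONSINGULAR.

σ = (1, 2, 3): 1 + 0 + 18 = 19
σ = (1, 3, 2): 1 + 22 + 9 = 32
σ = (2, 1, 3): 4 + (-3) + 18 = 19
σ = (2, 3, 1): 4 + 22 + 6 = 32
σ = (3, 1, 2): 12 + (-3) + 9 = 18
σ = (3, 2, 1): 12 + 0 + 6 = 18
Optimal value attained by: σ = (1, 3, 2).
Answer: det⊕(M) = 32; verdict: SINGULAR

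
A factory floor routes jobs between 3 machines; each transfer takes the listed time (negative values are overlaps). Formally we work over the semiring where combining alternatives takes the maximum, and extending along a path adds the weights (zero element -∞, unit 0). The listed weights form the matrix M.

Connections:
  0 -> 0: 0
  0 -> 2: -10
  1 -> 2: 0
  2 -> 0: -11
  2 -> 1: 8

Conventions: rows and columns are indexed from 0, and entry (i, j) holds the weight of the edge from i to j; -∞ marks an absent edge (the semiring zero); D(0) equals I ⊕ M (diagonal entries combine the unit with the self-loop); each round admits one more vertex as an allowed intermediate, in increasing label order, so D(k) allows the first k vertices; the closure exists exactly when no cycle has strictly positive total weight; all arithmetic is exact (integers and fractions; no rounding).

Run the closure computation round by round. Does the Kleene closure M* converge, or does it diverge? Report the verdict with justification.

D(0):
  [0, -∞, -10]
  [-∞, 0, 0]
  [-11, 8, 0]
D(1):
  [0, -∞, -10]
  [-∞, 0, 0]
  [-11, 8, 0]
Detection: at round 2, diagonal entry (2, 2) turns strictly positive.
Key observation: the cycle 2->1->2 has total weight 8 + 0, which is strictly positive.
Answer: DIVERGES — positive cycle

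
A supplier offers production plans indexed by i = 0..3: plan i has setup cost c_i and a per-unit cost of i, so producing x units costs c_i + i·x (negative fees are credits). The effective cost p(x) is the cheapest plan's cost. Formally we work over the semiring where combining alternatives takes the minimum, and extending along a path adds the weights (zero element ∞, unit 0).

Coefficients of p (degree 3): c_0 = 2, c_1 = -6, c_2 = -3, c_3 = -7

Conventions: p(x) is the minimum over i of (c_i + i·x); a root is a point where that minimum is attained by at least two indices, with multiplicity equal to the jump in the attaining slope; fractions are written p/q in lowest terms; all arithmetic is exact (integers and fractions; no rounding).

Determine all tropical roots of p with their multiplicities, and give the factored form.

hull edge (i=0, c=2) to (i=1, c=-6): slope -8, span 1
hull edge (i=1, c=-6) to (i=3, c=-7): slope -1/2, span 2
Factored form: p(x) = -7 ⊗ (x ⊕ 1/2) ⊗ (x ⊕ 1/2) ⊗ (x ⊕ 8)
Answer: roots = 1/2 (mult 2), 8 (mult 1)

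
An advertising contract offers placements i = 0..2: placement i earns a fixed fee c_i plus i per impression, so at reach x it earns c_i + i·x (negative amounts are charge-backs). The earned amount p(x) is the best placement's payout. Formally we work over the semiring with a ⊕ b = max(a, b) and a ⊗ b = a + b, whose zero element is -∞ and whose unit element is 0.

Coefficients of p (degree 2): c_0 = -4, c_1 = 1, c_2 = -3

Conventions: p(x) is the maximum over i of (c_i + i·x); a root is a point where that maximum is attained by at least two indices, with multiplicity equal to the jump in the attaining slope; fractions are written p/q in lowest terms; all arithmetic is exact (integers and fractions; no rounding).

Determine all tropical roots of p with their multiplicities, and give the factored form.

hull edge (i=0, c=-4) to (i=1, c=1): slope 5, span 1
hull edge (i=1, c=1) to (i=2, c=-3): slope -4, span 1
Factored form: p(x) = -3 ⊗ (x ⊕ (-5)) ⊗ (x ⊕ 4)
Answer: roots = -5 (mult 1), 4 (mult 1)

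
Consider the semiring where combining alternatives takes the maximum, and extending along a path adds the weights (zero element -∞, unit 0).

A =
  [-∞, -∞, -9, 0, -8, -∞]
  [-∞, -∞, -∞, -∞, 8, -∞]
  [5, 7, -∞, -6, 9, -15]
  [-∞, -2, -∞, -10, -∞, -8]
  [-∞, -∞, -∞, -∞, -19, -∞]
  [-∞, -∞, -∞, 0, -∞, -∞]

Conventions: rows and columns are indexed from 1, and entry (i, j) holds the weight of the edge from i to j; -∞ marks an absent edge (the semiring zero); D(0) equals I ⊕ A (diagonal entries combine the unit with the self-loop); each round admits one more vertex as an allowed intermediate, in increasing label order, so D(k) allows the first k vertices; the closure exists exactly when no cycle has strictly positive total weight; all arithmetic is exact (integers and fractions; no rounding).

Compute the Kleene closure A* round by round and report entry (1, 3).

D(0):
  [0, -∞, -9, 0, -8, -∞]
  [-∞, 0, -∞, -∞, 8, -∞]
  [5, 7, 0, -6, 9, -15]
  [-∞, -2, -∞, 0, -∞, -8]
  [-∞, -∞, -∞, -∞, 0, -∞]
  [-∞, -∞, -∞, 0, -∞, 0]
D(1):
  [0, -∞, -9, 0, -8, -∞]
  [-∞, 0, -∞, -∞, 8, -∞]
  [5, 7, 0, 5, 9, -15]
  [-∞, -2, -∞, 0, -∞, -8]
  [-∞, -∞, -∞, -∞, 0, -∞]
  [-∞, -∞, -∞, 0, -∞, 0]
D(2):
  [0, -∞, -9, 0, -8, -∞]
  [-∞, 0, -∞, -∞, 8, -∞]
  [5, 7, 0, 5, 15, -15]
  [-∞, -2, -∞, 0, 6, -8]
  [-∞, -∞, -∞, -∞, 0, -∞]
  [-∞, -∞, -∞, 0, -∞, 0]
D(3):
  [0, -2, -9, 0, 6, -24]
  [-∞, 0, -∞, -∞, 8, -∞]
  [5, 7, 0, 5, 15, -15]
  [-∞, -2, -∞, 0, 6, -8]
  [-∞, -∞, -∞, -∞, 0, -∞]
  [-∞, -∞, -∞, 0, -∞, 0]
D(4):
  [0, -2, -9, 0, 6, -8]
  [-∞, 0, -∞, -∞, 8, -∞]
  [5, 7, 0, 5, 15, -3]
  [-∞, -2, -∞, 0, 6, -8]
  [-∞, -∞, -∞, -∞, 0, -∞]
  [-∞, -2, -∞, 0, 6, 0]
D(5):
  [0, -2, -9, 0, 6, -8]
  [-∞, 0, -∞, -∞, 8, -∞]
  [5, 7, 0, 5, 15, -3]
  [-∞, -2, -∞, 0, 6, -8]
  [-∞, -∞, -∞, -∞, 0, -∞]
  [-∞, -2, -∞, 0, 6, 0]
D(6):
  [0, -2, -9, 0, 6, -8]
  [-∞, 0, -∞, -∞, 8, -∞]
  [5, 7, 0, 5, 15, -3]
  [-∞, -2, -∞, 0, 6, -8]
  [-∞, -∞, -∞, -∞, 0, -∞]
  [-∞, -2, -∞, 0, 6, 0]
Answer: A*[1][3] = -9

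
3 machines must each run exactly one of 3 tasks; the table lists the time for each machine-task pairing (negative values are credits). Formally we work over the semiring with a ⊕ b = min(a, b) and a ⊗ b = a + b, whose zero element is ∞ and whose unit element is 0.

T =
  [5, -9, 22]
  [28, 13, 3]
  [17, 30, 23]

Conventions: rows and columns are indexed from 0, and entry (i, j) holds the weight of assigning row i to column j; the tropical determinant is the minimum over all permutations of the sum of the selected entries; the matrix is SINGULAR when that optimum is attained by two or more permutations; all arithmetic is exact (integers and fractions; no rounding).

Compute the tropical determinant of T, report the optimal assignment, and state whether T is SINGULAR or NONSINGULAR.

σ = (0, 1, 2): 5 + 13 + 23 = 41
σ = (0, 2, 1): 5 + 3 + 30 = 38
σ = (1, 0, 2): (-9) + 28 + 23 = 42
σ = (1, 2, 0): (-9) + 3 + 17 = 11
σ = (2, 0, 1): 22 + 28 + 30 = 80
σ = (2, 1, 0): 22 + 13 + 17 = 52
Optimal value attained by: σ = (1, 2, 0).
Answer: det⊕(T) = 11; verdict: NONSINGULAR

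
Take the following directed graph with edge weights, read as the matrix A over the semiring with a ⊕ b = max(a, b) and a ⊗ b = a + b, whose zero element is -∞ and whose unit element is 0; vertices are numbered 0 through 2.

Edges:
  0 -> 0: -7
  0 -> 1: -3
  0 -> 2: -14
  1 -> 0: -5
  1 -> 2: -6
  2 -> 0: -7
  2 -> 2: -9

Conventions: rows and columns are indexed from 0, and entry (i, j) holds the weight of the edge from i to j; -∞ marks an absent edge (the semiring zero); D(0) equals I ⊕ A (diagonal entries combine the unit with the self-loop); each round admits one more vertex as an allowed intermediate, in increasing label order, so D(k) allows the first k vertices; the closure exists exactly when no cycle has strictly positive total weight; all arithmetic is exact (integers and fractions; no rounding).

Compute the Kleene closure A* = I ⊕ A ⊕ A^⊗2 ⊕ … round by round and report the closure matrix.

D(0):
  [0, -3, -14]
  [-5, 0, -6]
  [-7, -∞, 0]
D(1):
  [0, -3, -14]
  [-5, 0, -6]
  [-7, -10, 0]
D(2):
  [0, -3, -9]
  [-5, 0, -6]
  [-7, -10, 0]
D(3):
  [0, -3, -9]
  [-5, 0, -6]
  [-7, -10, 0]
Answer: A* = [[0, -3, -9], [-5, 0, -6], [-7, -10, 0]]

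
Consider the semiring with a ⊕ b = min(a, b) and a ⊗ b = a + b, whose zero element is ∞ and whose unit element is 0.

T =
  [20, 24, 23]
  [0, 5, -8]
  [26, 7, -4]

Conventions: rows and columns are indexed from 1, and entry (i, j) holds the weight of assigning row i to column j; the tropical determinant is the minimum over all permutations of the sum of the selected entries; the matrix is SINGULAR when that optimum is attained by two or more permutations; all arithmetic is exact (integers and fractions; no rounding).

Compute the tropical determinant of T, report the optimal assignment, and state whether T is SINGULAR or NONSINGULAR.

σ = (1, 2, 3): 20 + 5 + (-4) = 21
σ = (1, 3, 2): 20 + (-8) + 7 = 19
σ = (2, 1, 3): 24 + 0 + (-4) = 20
σ = (2, 3, 1): 24 + (-8) + 26 = 42
σ = (3, 1, 2): 23 + 0 + 7 = 30
σ = (3, 2, 1): 23 + 5 + 26 = 54
Optimal value attained by: σ = (1, 3, 2).
Answer: det⊕(T) = 19; verdict: NONSINGULAR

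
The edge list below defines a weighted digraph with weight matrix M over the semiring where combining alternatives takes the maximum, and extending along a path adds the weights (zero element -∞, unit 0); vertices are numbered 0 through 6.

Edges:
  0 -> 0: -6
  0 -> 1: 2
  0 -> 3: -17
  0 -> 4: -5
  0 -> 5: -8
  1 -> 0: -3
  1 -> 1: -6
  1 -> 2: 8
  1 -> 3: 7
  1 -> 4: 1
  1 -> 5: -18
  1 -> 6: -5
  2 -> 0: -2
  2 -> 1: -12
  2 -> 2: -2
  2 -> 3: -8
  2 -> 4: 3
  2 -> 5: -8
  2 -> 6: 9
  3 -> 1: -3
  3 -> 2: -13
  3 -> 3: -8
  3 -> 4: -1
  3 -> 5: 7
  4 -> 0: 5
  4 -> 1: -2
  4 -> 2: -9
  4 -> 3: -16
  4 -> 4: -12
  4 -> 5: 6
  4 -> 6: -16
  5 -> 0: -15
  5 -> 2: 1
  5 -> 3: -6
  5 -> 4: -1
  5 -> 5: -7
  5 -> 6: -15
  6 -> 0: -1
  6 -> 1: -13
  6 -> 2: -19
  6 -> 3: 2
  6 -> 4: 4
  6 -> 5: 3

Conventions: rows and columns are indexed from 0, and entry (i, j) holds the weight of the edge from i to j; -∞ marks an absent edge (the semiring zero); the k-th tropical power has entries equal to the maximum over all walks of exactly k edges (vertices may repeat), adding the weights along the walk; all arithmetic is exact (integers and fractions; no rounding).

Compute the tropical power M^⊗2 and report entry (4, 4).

M^⊗2:
  [0, -4, 10, 9, 3, 1, -3]
  [6, 4, 6, 1, 11, 14, 17]
  [8, 1, -4, 11, 13, 12, 7]
  [4, -3, 8, 4, 6, 5, -4]
  [-1, 7, 7, 5, 5, -1, 0]
  [4, -3, -1, -7, 4, 5, 10]
  [9, 2, 4, -3, 2, 10, -10]
Key observation: the optimum is the walk 4->5->4, with weight 6 + (-1) = 5.
Optimal value attained by: walk 4->5->4.
Answer: (M^⊗2)[4][4] = 5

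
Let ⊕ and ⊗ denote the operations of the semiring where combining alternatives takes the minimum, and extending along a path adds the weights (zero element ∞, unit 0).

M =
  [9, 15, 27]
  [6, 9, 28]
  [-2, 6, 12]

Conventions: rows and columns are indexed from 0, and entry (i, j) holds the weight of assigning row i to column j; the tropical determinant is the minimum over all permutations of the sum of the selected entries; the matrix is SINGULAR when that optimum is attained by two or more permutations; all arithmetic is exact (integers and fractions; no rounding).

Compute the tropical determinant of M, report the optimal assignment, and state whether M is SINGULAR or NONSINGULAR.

σ = (0, 1, 2): 9 + 9 + 12 = 30
σ = (0, 2, 1): 9 + 28 + 6 = 43
σ = (1, 0, 2): 15 + 6 + 12 = 33
σ = (1, 2, 0): 15 + 28 + (-2) = 41
σ = (2, 0, 1): 27 + 6 + 6 = 39
σ = (2, 1, 0): 27 + 9 + (-2) = 34
Optimal value attained by: σ = (0, 1, 2).
Answer: det⊕(M) = 30; verdict: NONSINGULAR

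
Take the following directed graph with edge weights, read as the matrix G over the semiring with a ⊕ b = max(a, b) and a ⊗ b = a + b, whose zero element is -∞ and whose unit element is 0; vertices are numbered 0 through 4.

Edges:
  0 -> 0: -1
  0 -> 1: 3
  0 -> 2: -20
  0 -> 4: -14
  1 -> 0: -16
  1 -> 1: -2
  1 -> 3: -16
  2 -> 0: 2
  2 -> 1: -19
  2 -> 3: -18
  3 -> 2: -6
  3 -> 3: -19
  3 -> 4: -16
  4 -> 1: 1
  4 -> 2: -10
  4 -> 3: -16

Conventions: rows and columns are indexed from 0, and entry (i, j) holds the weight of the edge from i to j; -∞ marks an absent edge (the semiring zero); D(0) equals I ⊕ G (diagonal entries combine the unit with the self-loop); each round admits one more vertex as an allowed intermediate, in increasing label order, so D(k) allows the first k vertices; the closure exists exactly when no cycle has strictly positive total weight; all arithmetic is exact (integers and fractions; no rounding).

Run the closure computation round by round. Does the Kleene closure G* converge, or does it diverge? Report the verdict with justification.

D(0):
  [0, 3, -20, -∞, -14]
  [-16, 0, -∞, -16, -∞]
  [2, -19, 0, -18, -∞]
  [-∞, -∞, -6, 0, -16]
  [-∞, 1, -10, -16, 0]
D(1):
  [0, 3, -20, -∞, -14]
  [-16, 0, -36, -16, -30]
  [2, 5, 0, -18, -12]
  [-∞, -∞, -6, 0, -16]
  [-∞, 1, -10, -16, 0]
D(2):
  [0, 3, -20, -13, -14]
  [-16, 0, -36, -16, -30]
  [2, 5, 0, -11, -12]
  [-∞, -∞, -6, 0, -16]
  [-15, 1, -10, -15, 0]
D(3):
  [0, 3, -20, -13, -14]
  [-16, 0, -36, -16, -30]
  [2, 5, 0, -11, -12]
  [-4, -1, -6, 0, -16]
  [-8, 1, -10, -15, 0]
D(4):
  [0, 3, -19, -13, -14]
  [-16, 0, -22, -16, -30]
  [2, 5, 0, -11, -12]
  [-4, -1, -6, 0, -16]
  [-8, 1, -10, -15, 0]
D(5):
  [0, 3, -19, -13, -14]
  [-16, 0, -22, -16, -30]
  [2, 5, 0, -11, -12]
  [-4, -1, -6, 0, -16]
  [-8, 1, -10, -15, 0]
Key observation: every diagonal entry stays at the unit through all rounds, so no improving cycle exists.
Answer: CONVERGES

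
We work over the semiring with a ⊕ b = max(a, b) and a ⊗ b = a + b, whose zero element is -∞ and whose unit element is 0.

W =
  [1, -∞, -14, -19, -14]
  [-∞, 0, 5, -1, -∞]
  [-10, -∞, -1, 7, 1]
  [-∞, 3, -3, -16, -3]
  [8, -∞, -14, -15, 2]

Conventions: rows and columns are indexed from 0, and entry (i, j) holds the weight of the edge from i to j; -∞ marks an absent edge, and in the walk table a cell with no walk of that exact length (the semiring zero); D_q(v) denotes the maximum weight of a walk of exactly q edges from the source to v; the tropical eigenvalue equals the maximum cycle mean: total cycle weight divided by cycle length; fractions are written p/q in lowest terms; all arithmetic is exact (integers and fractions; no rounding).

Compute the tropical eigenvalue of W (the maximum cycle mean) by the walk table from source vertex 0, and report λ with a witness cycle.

q=0: [0, -∞, -∞, -∞, -∞]
q=1: [1, -∞, -14, -19, -14]
q=2: [2, -16, -13, -7, -12]
q=3: [3, -4, -10, -6, -10]
q=4: [4, -3, 1, -3, -8]
q=5: [5, 0, 2, 8, 2]
Optimal cycle mean attained by: cycle 1->2->3->1, total 5 + 7 + 3, length 3.
Answer: λ = 5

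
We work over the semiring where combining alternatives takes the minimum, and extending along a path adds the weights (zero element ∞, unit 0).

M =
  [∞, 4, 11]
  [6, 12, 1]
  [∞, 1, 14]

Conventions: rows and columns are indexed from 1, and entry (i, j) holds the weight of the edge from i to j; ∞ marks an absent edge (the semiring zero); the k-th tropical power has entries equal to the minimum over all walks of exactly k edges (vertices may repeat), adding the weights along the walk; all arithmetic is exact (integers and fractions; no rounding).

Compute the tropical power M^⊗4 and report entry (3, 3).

M^⊗2:
  [10, 12, 5]
  [18, 2, 13]
  [7, 13, 2]
M^⊗3:
  [18, 6, 13]
  [8, 14, 3]
  [19, 3, 14]
M^⊗4:
  [12, 14, 7]
  [20, 4, 15]
  [9, 15, 4]
Key observation: the optimum is the walk 3->2->3->2->3, with weight 1 + 1 + 1 + 1 = 4.
Optimal value attained by: walk 3->2->3->2->3.
Answer: (M^⊗4)[3][3] = 4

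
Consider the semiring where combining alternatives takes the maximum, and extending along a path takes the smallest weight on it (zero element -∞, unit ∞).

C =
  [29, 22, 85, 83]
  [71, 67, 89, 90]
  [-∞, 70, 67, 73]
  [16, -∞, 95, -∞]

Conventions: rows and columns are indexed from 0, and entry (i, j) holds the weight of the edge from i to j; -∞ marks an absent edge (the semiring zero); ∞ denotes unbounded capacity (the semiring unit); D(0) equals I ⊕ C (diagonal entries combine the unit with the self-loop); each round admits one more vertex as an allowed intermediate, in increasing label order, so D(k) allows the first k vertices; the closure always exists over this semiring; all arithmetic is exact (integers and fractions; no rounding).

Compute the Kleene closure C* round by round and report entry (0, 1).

D(0):
  [∞, 22, 85, 83]
  [71, ∞, 89, 90]
  [-∞, 70, ∞, 73]
  [16, -∞, 95, ∞]
D(1):
  [∞, 22, 85, 83]
  [71, ∞, 89, 90]
  [-∞, 70, ∞, 73]
  [16, 16, 95, ∞]
D(2):
  [∞, 22, 85, 83]
  [71, ∞, 89, 90]
  [70, 70, ∞, 73]
  [16, 16, 95, ∞]
D(3):
  [∞, 70, 85, 83]
  [71, ∞, 89, 90]
  [70, 70, ∞, 73]
  [70, 70, 95, ∞]
D(4):
  [∞, 70, 85, 83]
  [71, ∞, 90, 90]
  [70, 70, ∞, 73]
  [70, 70, 95, ∞]
Answer: C*[0][1] = 70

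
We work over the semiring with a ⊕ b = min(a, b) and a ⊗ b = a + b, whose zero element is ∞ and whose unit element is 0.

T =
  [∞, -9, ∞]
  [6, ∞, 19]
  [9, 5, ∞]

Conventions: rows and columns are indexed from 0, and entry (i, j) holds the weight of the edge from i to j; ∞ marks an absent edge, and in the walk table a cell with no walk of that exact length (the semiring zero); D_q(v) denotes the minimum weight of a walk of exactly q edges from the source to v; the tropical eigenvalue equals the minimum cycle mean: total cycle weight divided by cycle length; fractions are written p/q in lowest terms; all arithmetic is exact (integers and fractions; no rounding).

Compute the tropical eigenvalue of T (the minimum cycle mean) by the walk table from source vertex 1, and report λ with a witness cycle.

q=0: [∞, 0, ∞]
q=1: [6, ∞, 19]
q=2: [28, -3, ∞]
q=3: [3, 19, 16]
Optimal cycle mean attained by: cycle 0->1->0, total (-9) + 6, length 2.
Answer: λ = -3/2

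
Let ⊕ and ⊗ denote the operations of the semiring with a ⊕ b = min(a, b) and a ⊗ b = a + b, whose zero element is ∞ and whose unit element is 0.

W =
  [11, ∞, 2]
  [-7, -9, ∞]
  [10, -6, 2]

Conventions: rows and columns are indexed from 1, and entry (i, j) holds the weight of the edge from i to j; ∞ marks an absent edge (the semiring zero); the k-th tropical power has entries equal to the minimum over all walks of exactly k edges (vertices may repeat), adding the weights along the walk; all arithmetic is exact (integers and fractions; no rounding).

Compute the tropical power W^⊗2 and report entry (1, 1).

W^⊗2:
  [12, -4, 4]
  [-16, -18, -5]
  [-13, -15, 4]
Key observation: the optimum is the walk 1->3->1, with weight 2 + 10 = 12.
Optimal value attained by: walk 1->3->1.
Answer: (W^⊗2)[1][1] = 12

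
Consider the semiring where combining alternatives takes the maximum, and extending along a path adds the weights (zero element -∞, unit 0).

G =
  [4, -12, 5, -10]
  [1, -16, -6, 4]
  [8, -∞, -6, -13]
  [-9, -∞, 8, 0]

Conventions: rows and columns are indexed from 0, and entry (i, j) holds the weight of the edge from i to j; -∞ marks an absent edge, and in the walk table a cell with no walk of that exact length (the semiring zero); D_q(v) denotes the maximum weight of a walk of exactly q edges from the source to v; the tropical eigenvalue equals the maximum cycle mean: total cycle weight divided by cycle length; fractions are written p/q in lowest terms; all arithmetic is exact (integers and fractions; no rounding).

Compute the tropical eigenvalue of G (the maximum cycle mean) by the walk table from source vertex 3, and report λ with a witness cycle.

q=0: [-∞, -∞, -∞, 0]
q=1: [-9, -∞, 8, 0]
q=2: [16, -21, 8, 0]
q=3: [20, 4, 21, 6]
q=4: [29, 8, 25, 10]
Optimal cycle mean attained by: cycle 0->2->0, total 5 + 8, length 2.
Answer: λ = 13/2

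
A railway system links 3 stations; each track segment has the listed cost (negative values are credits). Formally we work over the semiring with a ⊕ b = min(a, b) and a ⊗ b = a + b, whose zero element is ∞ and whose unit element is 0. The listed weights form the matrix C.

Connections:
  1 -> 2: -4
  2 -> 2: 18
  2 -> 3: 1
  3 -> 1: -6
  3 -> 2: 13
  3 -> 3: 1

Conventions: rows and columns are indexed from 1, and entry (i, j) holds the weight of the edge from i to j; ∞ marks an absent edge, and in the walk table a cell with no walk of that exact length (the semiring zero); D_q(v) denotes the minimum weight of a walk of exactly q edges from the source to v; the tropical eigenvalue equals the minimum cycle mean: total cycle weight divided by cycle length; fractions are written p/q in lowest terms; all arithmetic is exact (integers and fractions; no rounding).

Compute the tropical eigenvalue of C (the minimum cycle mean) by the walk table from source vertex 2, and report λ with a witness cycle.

q=0: [∞, 0, ∞]
q=1: [∞, 18, 1]
q=2: [-5, 14, 2]
q=3: [-4, -9, 3]
Optimal cycle mean attained by: cycle 1->2->3->1, total (-4) + 1 + (-6), length 3.
Answer: λ = -3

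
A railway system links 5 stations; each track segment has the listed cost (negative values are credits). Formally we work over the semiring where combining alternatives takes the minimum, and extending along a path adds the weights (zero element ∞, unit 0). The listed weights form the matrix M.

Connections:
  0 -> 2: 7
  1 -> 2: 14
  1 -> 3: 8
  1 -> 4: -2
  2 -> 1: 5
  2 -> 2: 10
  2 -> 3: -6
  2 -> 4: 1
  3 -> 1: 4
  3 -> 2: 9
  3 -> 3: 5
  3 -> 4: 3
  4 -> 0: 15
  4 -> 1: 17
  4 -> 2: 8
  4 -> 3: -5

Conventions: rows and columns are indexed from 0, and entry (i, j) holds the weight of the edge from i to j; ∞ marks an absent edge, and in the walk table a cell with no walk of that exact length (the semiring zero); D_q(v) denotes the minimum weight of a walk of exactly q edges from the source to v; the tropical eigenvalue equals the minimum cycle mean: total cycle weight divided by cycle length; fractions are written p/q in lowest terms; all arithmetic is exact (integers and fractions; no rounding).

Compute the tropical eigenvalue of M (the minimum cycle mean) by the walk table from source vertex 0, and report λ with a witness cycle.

q=0: [0, ∞, ∞, ∞, ∞]
q=1: [∞, ∞, 7, ∞, ∞]
q=2: [∞, 12, 17, 1, 8]
q=3: [23, 5, 10, 3, 4]
q=4: [19, 7, 12, -1, 3]
q=5: [18, 3, 8, -2, 2]
Optimal cycle mean attained by: cycle 1->4->3->1, total (-2) + (-5) + 4, length 3.
Answer: λ = -1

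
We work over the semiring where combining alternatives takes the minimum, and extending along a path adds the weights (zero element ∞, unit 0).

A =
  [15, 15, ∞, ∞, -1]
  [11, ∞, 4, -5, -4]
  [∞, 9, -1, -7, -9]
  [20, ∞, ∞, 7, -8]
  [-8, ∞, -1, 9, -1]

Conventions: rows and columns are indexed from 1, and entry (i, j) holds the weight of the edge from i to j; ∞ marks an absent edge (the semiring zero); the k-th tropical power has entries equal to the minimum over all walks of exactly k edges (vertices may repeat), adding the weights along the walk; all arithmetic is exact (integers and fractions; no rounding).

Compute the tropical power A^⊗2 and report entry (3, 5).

A^⊗2:
  [-9, 30, -2, 8, -2]
  [-12, 13, -5, -3, -13]
  [-17, 8, -10, -8, -15]
  [-16, 35, -9, 1, -9]
  [-9, 7, -2, -8, -10]
Key observation: the optimum is the walk 3->4->5, with weight (-7) + (-8) = -15.
Optimal value attained by: walk 3->4->5.
Answer: (A^⊗2)[3][5] = -15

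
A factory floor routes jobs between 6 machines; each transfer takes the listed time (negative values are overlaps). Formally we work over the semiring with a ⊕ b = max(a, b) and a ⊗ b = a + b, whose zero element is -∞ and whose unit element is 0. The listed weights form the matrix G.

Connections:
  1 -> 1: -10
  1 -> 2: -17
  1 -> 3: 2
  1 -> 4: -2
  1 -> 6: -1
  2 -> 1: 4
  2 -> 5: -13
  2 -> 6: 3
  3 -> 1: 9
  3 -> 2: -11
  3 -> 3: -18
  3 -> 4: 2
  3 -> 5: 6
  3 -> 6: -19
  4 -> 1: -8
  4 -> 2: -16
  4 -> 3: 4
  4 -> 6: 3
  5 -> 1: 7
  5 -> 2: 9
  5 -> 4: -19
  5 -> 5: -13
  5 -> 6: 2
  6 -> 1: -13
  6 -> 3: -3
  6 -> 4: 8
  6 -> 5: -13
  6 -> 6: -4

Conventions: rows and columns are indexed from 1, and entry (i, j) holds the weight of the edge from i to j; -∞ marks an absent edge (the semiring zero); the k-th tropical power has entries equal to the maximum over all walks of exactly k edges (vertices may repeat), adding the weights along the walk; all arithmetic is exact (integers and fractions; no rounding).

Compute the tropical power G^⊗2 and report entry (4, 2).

G^⊗2:
  [11, -9, 2, 7, 8, 1]
  [-6, -4, 6, 11, -10, 3]
  [13, 15, 11, 7, -7, 8]
  [13, -7, 0, 11, 10, -1]
  [13, -4, 9, 10, -4, 12]
  [6, -4, 12, 4, 3, 11]
Key observation: the optimum is the walk 4->3->2, with weight 4 + (-11) = -7.
Optimal value attained by: walk 4->3->2.
Answer: (G^⊗2)[4][2] = -7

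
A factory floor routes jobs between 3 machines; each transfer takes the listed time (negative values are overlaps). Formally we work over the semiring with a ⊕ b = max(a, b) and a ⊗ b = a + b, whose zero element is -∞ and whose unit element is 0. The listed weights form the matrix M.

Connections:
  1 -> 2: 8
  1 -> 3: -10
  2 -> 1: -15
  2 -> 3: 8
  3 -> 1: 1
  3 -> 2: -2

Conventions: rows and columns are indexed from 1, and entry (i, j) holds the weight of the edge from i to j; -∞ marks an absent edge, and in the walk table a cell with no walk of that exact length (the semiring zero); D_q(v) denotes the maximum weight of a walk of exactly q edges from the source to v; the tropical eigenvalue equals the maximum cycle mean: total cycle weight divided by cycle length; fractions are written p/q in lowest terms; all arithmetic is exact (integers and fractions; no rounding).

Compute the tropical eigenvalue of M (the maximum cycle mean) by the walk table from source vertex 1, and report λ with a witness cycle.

q=0: [0, -∞, -∞]
q=1: [-∞, 8, -10]
q=2: [-7, -12, 16]
q=3: [17, 14, -4]
Optimal cycle mean attained by: cycle 1->2->3->1, total 8 + 8 + 1, length 3.
Answer: λ = 17/3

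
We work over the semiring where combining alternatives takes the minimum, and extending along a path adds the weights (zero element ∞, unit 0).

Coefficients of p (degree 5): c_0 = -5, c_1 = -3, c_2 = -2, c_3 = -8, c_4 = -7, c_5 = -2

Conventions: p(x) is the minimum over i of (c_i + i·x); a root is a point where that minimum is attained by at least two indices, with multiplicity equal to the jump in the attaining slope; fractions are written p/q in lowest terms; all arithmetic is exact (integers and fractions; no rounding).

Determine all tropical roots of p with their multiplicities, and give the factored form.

hull edge (i=0, c=-5) to (i=3, c=-8): slope -1, span 3
hull edge (i=3, c=-8) to (i=4, c=-7): slope 1, span 1
hull edge (i=4, c=-7) to (i=5, c=-2): slope 5, span 1
Factored form: p(x) = -2 ⊗ (x ⊕ (-5)) ⊗ (x ⊕ (-1)) ⊗ (x ⊕ 1) ⊗ (x ⊕ 1) ⊗ (x ⊕ 1)
Answer: roots = -5 (mult 1), -1 (mult 1), 1 (mult 3)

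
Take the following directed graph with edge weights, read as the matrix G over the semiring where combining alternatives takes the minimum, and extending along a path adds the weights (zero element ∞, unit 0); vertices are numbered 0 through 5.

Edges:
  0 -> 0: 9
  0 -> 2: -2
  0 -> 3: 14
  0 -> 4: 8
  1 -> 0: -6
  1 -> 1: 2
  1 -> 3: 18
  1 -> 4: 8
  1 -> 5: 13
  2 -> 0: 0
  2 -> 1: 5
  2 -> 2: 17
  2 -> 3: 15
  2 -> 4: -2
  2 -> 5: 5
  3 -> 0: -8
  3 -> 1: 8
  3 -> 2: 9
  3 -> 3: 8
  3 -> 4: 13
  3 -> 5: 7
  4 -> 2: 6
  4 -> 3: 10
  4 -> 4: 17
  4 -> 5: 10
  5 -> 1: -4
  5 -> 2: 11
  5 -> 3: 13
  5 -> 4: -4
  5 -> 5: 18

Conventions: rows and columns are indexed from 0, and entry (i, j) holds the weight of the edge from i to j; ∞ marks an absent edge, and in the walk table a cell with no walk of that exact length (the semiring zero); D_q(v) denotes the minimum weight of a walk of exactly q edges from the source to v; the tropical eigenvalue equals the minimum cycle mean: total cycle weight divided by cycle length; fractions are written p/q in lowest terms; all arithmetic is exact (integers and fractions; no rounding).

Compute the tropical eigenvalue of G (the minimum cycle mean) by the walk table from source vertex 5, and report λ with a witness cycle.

q=0: [∞, ∞, ∞, ∞, ∞, 0]
q=1: [∞, -4, 11, 13, -4, 18]
q=2: [-10, -2, 2, 6, 4, 6]
q=3: [-8, 0, -12, 4, -2, 7]
q=4: [-12, -7, -10, 3, -14, -7]
q=5: [-13, -11, -14, -4, -12, -5]
q=6: [-17, -9, -15, -2, -16, -9]
Optimal cycle mean attained by: cycle 0->2->5->1->0, total (-2) + 5 + (-4) + (-6), length 4.
Answer: λ = -7/4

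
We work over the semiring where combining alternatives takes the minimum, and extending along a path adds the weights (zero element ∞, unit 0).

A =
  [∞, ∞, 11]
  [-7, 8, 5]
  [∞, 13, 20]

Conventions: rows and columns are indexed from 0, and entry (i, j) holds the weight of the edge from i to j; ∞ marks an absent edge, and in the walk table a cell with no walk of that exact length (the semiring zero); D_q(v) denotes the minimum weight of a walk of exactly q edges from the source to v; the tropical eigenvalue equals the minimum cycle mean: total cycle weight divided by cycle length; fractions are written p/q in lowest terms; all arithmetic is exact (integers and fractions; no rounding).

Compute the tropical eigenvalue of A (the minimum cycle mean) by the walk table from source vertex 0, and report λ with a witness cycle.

q=0: [0, ∞, ∞]
q=1: [∞, ∞, 11]
q=2: [∞, 24, 31]
q=3: [17, 32, 29]
Optimal cycle mean attained by: cycle 0->2->1->0, total 11 + 13 + (-7), length 3.
Answer: λ = 17/3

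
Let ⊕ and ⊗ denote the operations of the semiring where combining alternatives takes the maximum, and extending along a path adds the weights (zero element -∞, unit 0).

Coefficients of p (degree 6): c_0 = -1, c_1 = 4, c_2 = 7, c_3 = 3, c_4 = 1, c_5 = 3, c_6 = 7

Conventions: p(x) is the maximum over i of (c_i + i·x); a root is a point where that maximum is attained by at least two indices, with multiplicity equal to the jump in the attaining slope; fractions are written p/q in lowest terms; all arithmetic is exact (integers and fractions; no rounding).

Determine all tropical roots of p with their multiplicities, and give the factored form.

hull edge (i=0, c=-1) to (i=1, c=4): slope 5, span 1
hull edge (i=1, c=4) to (i=2, c=7): slope 3, span 1
hull edge (i=2, c=7) to (i=6, c=7): slope 0, span 4
Factored form: p(x) = 7 ⊗ (x ⊕ (-5)) ⊗ (x ⊕ (-3)) ⊗ (x ⊕ 0) ⊗ (x ⊕ 0) ⊗ (x ⊕ 0) ⊗ (x ⊕ 0)
Answer: roots = -5 (mult 1), -3 (mult 1), 0 (mult 4)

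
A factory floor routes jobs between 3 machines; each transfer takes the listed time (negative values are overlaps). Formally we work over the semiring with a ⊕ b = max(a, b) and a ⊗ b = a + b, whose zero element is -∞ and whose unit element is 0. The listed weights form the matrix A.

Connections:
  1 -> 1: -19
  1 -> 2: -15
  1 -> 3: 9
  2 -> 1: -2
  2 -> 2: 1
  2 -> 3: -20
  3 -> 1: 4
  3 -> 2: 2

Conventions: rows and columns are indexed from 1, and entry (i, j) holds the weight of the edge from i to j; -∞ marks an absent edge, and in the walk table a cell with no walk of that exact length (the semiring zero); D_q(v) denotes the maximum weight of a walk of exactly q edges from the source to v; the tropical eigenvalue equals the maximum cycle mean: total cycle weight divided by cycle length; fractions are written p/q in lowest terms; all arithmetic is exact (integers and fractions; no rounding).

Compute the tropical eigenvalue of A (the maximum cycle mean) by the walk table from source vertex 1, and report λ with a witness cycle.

q=0: [0, -∞, -∞]
q=1: [-19, -15, 9]
q=2: [13, 11, -10]
q=3: [9, 12, 22]
Optimal cycle mean attained by: cycle 1->3->1, total 9 + 4, length 2.
Answer: λ = 13/2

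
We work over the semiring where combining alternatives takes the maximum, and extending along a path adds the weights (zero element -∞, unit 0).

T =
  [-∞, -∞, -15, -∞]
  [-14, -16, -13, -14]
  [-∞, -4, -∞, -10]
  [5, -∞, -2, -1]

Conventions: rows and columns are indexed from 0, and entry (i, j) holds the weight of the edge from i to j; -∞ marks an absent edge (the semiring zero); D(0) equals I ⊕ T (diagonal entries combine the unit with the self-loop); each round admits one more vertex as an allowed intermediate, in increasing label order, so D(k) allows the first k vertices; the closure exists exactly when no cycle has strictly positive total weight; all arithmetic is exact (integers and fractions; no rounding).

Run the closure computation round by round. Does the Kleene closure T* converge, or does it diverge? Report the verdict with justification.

D(0):
  [0, -∞, -15, -∞]
  [-14, 0, -13, -14]
  [-∞, -4, 0, -10]
  [5, -∞, -2, 0]
D(1):
  [0, -∞, -15, -∞]
  [-14, 0, -13, -14]
  [-∞, -4, 0, -10]
  [5, -∞, -2, 0]
D(2):
  [0, -∞, -15, -∞]
  [-14, 0, -13, -14]
  [-18, -4, 0, -10]
  [5, -∞, -2, 0]
D(3):
  [0, -19, -15, -25]
  [-14, 0, -13, -14]
  [-18, -4, 0, -10]
  [5, -6, -2, 0]
D(4):
  [0, -19, -15, -25]
  [-9, 0, -13, -14]
  [-5, -4, 0, -10]
  [5, -6, -2, 0]
Key observation: every diagonal entry stays at the unit through all rounds, so no improving cycle exists.
Answer: CONVERGES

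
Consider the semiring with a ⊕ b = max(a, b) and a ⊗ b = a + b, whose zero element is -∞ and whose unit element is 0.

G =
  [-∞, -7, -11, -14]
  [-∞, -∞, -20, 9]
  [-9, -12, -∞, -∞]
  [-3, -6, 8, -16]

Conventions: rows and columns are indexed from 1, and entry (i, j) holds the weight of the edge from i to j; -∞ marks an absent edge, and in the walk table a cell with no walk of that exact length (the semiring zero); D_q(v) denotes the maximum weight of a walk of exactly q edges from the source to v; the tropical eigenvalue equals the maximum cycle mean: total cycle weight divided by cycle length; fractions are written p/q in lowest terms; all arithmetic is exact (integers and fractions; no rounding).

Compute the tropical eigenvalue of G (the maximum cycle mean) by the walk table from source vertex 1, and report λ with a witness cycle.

q=0: [0, -∞, -∞, -∞]
q=1: [-∞, -7, -11, -14]
q=2: [-17, -20, -6, 2]
q=3: [-1, -4, 10, -11]
q=4: [1, -2, -3, 5]
Optimal cycle mean attained by: cycle 2->4->3->2, total 9 + 8 + (-12), length 3.
Answer: λ = 5/3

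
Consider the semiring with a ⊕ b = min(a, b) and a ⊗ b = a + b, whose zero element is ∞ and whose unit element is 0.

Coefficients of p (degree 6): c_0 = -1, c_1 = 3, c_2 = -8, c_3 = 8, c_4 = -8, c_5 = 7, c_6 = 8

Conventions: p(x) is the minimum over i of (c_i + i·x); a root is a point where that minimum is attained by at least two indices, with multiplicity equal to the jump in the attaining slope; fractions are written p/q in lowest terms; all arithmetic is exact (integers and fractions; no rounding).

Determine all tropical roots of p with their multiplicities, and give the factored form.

hull edge (i=0, c=-1) to (i=2, c=-8): slope -7/2, span 2
hull edge (i=2, c=-8) to (i=4, c=-8): slope 0, span 2
hull edge (i=4, c=-8) to (i=6, c=8): slope 8, span 2
Factored form: p(x) = 8 ⊗ (x ⊕ (-8)) ⊗ (x ⊕ (-8)) ⊗ (x ⊕ 0) ⊗ (x ⊕ 0) ⊗ (x ⊕ 7/2) ⊗ (x ⊕ 7/2)
Answer: roots = -8 (mult 2), 0 (mult 2), 7/2 (mult 2)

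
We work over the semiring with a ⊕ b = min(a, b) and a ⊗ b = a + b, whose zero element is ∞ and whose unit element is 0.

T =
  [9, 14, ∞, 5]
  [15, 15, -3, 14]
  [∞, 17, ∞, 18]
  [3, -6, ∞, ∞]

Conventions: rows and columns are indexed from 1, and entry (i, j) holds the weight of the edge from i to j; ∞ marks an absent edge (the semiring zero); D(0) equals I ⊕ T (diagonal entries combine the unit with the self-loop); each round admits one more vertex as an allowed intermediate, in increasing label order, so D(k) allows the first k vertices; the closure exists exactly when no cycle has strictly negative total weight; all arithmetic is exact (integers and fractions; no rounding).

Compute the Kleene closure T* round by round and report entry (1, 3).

D(0):
  [0, 14, ∞, 5]
  [15, 0, -3, 14]
  [∞, 17, 0, 18]
  [3, -6, ∞, 0]
D(1):
  [0, 14, ∞, 5]
  [15, 0, -3, 14]
  [∞, 17, 0, 18]
  [3, -6, ∞, 0]
D(2):
  [0, 14, 11, 5]
  [15, 0, -3, 14]
  [32, 17, 0, 18]
  [3, -6, -9, 0]
D(3):
  [0, 14, 11, 5]
  [15, 0, -3, 14]
  [32, 17, 0, 18]
  [3, -6, -9, 0]
D(4):
  [0, -1, -4, 5]
  [15, 0, -3, 14]
  [21, 12, 0, 18]
  [3, -6, -9, 0]
Answer: T*[1][3] = -4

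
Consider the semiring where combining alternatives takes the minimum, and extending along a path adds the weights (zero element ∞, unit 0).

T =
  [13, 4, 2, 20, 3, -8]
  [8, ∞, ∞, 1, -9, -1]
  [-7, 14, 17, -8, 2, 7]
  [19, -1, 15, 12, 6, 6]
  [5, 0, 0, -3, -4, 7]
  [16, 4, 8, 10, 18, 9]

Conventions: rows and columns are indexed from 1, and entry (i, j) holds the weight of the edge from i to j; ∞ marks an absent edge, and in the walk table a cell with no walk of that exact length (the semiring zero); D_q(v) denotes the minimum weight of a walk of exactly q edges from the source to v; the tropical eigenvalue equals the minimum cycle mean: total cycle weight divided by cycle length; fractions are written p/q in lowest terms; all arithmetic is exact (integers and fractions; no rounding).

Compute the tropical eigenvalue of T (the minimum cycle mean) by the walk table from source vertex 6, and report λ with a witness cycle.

q=0: [∞, ∞, ∞, ∞, ∞, 0]
q=1: [16, 4, 8, 10, 18, 9]
q=2: [1, 9, 17, 0, -5, 3]
q=3: [0, -5, -5, -8, -9, -7]
q=4: [-12, -9, -9, -13, -14, -8]
q=5: [-16, -14, -14, -17, -18, -20]
q=6: [-21, -18, -18, -22, -23, -24]
Optimal cycle mean attained by: cycle 2->5->2, total (-9) + 0, length 2.
Answer: λ = -9/2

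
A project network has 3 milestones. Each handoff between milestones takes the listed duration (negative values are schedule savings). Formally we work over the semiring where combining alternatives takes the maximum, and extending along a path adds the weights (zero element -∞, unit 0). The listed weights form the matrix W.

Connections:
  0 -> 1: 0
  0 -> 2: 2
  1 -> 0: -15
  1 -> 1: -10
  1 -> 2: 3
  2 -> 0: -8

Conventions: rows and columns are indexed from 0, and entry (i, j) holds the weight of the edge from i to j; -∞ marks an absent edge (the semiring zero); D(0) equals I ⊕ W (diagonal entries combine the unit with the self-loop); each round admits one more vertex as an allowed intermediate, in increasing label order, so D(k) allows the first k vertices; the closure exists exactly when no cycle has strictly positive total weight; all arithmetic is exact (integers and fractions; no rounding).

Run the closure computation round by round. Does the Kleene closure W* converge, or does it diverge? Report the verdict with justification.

D(0):
  [0, 0, 2]
  [-15, 0, 3]
  [-8, -∞, 0]
D(1):
  [0, 0, 2]
  [-15, 0, 3]
  [-8, -8, 0]
D(2):
  [0, 0, 3]
  [-15, 0, 3]
  [-8, -8, 0]
D(3):
  [0, 0, 3]
  [-5, 0, 3]
  [-8, -8, 0]
Key observation: every diagonal entry stays at the unit through all rounds, so no improving cycle exists.
Answer: CONVERGES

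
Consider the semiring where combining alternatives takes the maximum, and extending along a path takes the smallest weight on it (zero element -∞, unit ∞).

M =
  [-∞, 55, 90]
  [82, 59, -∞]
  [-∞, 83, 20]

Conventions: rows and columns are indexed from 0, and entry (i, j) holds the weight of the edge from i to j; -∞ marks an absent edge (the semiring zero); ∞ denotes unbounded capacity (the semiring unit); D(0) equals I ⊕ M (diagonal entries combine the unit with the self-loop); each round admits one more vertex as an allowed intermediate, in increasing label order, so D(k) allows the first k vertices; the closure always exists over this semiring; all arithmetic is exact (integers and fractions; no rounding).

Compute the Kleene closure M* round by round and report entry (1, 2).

D(0):
  [∞, 55, 90]
  [82, ∞, -∞]
  [-∞, 83, ∞]
D(1):
  [∞, 55, 90]
  [82, ∞, 82]
  [-∞, 83, ∞]
D(2):
  [∞, 55, 90]
  [82, ∞, 82]
  [82, 83, ∞]
D(3):
  [∞, 83, 90]
  [82, ∞, 82]
  [82, 83, ∞]
Answer: M*[1][2] = 82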